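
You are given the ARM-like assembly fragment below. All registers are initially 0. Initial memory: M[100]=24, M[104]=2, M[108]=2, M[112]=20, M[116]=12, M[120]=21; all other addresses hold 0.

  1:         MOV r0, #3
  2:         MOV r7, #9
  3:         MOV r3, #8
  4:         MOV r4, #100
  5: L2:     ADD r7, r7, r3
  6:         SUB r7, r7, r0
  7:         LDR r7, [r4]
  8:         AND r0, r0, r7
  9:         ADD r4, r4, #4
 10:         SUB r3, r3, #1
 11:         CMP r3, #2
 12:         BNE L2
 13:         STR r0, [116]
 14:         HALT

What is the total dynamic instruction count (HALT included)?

MOV r0, #3 → r0=3
MOV r7, #9 → r7=9
MOV r3, #8 → r3=8
MOV r4, #100 → r4=100
ADD r7, r7, r3 → r7=9+8=17
SUB r7, r7, r0 → r7=17-3=14
LDR r7, [r4] → r7=M[100]=24
AND r0, r0, r7 → r0=3&24=0
ADD r4, r4, #4 → r4=100+4=104
SUB r3, r3, #1 → r3=8-1=7
CMP r3, #2  (cmp 7,2)
BNE L2: taken
ADD r7, r7, r3 → r7=24+7=31
SUB r7, r7, r0 → r7=31-0=31
LDR r7, [r4] → r7=M[104]=2
AND r0, r0, r7 → r0=0&2=0
ADD r4, r4, #4 → r4=104+4=108
SUB r3, r3, #1 → r3=7-1=6
CMP r3, #2  (cmp 6,2)
BNE L2: taken
ADD r7, r7, r3 → r7=2+6=8
SUB r7, r7, r0 → r7=8-0=8
LDR r7, [r4] → r7=M[108]=2
AND r0, r0, r7 → r0=0&2=0
ADD r4, r4, #4 → r4=108+4=112
SUB r3, r3, #1 → r3=6-1=5
CMP r3, #2  (cmp 5,2)
BNE L2: taken
ADD r7, r7, r3 → r7=2+5=7
SUB r7, r7, r0 → r7=7-0=7
LDR r7, [r4] → r7=M[112]=20
AND r0, r0, r7 → r0=0&20=0
ADD r4, r4, #4 → r4=112+4=116
SUB r3, r3, #1 → r3=5-1=4
CMP r3, #2  (cmp 4,2)
BNE L2: taken
ADD r7, r7, r3 → r7=20+4=24
SUB r7, r7, r0 → r7=24-0=24
LDR r7, [r4] → r7=M[116]=12
AND r0, r0, r7 → r0=0&12=0
ADD r4, r4, #4 → r4=116+4=120
SUB r3, r3, #1 → r3=4-1=3
CMP r3, #2  (cmp 3,2)
BNE L2: taken
ADD r7, r7, r3 → r7=12+3=15
SUB r7, r7, r0 → r7=15-0=15
LDR r7, [r4] → r7=M[120]=21
AND r0, r0, r7 → r0=0&21=0
ADD r4, r4, #4 → r4=120+4=124
SUB r3, r3, #1 → r3=3-1=2
CMP r3, #2  (cmp 2,2)
BNE L2: not taken
STR r0, [116] → M[116]=0
halt.
Total executed instructions: 54.

54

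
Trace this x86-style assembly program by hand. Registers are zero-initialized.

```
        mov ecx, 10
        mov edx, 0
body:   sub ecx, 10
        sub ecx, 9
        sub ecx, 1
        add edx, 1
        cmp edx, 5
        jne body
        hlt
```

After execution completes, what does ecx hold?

-90

after mov ecx, 10: ecx=10
after mov edx, 0: edx=0
after sub ecx, 10: ecx=10-10=0
after sub ecx, 9: ecx=0-9=-9
after sub ecx, 1: ecx=(-9)-1=-10
after add edx, 1: edx=0+1=1
cmp edx, 5  (cmp 1,5)
jne body: taken
after sub ecx, 10: ecx=(-10)-10=-20
after sub ecx, 9: ecx=(-20)-9=-29
after sub ecx, 1: ecx=(-29)-1=-30
after add edx, 1: edx=1+1=2
cmp edx, 5  (cmp 2,5)
jne body: taken
after sub ecx, 10: ecx=(-30)-10=-40
after sub ecx, 9: ecx=(-40)-9=-49
after sub ecx, 1: ecx=(-49)-1=-50
after add edx, 1: edx=2+1=3
cmp edx, 5  (cmp 3,5)
jne body: taken
after sub ecx, 10: ecx=(-50)-10=-60
after sub ecx, 9: ecx=(-60)-9=-69
after sub ecx, 1: ecx=(-69)-1=-70
after add edx, 1: edx=3+1=4
cmp edx, 5  (cmp 4,5)
jne body: taken
after sub ecx, 10: ecx=(-70)-10=-80
after sub ecx, 9: ecx=(-80)-9=-89
after sub ecx, 1: ecx=(-89)-1=-90
after add edx, 1: edx=4+1=5
cmp edx, 5  (cmp 5,5)
jne body: not taken
halt.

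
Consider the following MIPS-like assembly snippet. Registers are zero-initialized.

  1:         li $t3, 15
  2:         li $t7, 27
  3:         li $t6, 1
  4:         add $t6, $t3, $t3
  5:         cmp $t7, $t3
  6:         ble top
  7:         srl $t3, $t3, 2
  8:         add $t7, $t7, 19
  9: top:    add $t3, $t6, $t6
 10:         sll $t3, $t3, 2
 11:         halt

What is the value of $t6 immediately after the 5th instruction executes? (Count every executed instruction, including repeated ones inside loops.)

after li $t3, 15: $t3=15
after li $t7, 27: $t7=27
after li $t6, 1: $t6=1
after add $t6, $t3, $t3: $t6=15+15=30
cmp $t7, $t3  (cmp 27,15)
After step 5: $t6 = 30.

30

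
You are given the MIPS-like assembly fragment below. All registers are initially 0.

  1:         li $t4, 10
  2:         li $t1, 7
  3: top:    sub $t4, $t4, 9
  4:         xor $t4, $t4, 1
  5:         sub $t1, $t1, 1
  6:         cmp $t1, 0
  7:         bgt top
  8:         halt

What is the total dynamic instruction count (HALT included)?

$t4=10
$t1=7
$t4=10-9=1
$t4=1^1=0
$t1=7-1=6
cmp $t1, 0  (cmp 6,0)
bgt top: taken
$t4=0-9=-9
$t4=(-9)^1=-10
$t1=6-1=5
cmp $t1, 0  (cmp 5,0)
bgt top: taken
$t4=(-10)-9=-19
$t4=(-19)^1=-20
$t1=5-1=4
cmp $t1, 0  (cmp 4,0)
bgt top: taken
$t4=(-20)-9=-29
$t4=(-29)^1=-30
$t1=4-1=3
cmp $t1, 0  (cmp 3,0)
bgt top: taken
$t4=(-30)-9=-39
$t4=(-39)^1=-40
$t1=3-1=2
cmp $t1, 0  (cmp 2,0)
bgt top: taken
$t4=(-40)-9=-49
$t4=(-49)^1=-50
$t1=2-1=1
cmp $t1, 0  (cmp 1,0)
bgt top: taken
$t4=(-50)-9=-59
$t4=(-59)^1=-60
$t1=1-1=0
cmp $t1, 0  (cmp 0,0)
bgt top: not taken
halt.
Total executed instructions: 38.

38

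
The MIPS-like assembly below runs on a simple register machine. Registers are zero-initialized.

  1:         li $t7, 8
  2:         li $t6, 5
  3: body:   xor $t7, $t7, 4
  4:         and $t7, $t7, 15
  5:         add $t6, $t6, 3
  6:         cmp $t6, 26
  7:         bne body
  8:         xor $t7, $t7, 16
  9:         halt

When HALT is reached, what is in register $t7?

li $t7, 8 → $t7=8
li $t6, 5 → $t6=5
xor $t7, $t7, 4 → $t7=8^4=12
and $t7, $t7, 15 → $t7=12&15=12
add $t6, $t6, 3 → $t6=5+3=8
cmp $t6, 26  (cmp 8,26)
bne body: taken
xor $t7, $t7, 4 → $t7=12^4=8
and $t7, $t7, 15 → $t7=8&15=8
add $t6, $t6, 3 → $t6=8+3=11
cmp $t6, 26  (cmp 11,26)
bne body: taken
xor $t7, $t7, 4 → $t7=8^4=12
and $t7, $t7, 15 → $t7=12&15=12
add $t6, $t6, 3 → $t6=11+3=14
cmp $t6, 26  (cmp 14,26)
bne body: taken
xor $t7, $t7, 4 → $t7=12^4=8
and $t7, $t7, 15 → $t7=8&15=8
add $t6, $t6, 3 → $t6=14+3=17
cmp $t6, 26  (cmp 17,26)
bne body: taken
xor $t7, $t7, 4 → $t7=8^4=12
and $t7, $t7, 15 → $t7=12&15=12
add $t6, $t6, 3 → $t6=17+3=20
cmp $t6, 26  (cmp 20,26)
bne body: taken
xor $t7, $t7, 4 → $t7=12^4=8
and $t7, $t7, 15 → $t7=8&15=8
add $t6, $t6, 3 → $t6=20+3=23
cmp $t6, 26  (cmp 23,26)
bne body: taken
xor $t7, $t7, 4 → $t7=8^4=12
and $t7, $t7, 15 → $t7=12&15=12
add $t6, $t6, 3 → $t6=23+3=26
cmp $t6, 26  (cmp 26,26)
bne body: not taken
xor $t7, $t7, 16 → $t7=12^16=28
halt.

28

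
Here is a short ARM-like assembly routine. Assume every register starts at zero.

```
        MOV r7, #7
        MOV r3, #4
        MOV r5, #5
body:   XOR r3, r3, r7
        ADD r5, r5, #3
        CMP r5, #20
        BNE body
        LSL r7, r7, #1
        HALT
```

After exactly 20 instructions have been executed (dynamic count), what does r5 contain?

MOV r7, #7 → r7=7
MOV r3, #4 → r3=4
MOV r5, #5 → r5=5
XOR r3, r3, r7 → r3=4^7=3
ADD r5, r5, #3 → r5=5+3=8
CMP r5, #20  (cmp 8,20)
BNE body: taken
XOR r3, r3, r7 → r3=3^7=4
ADD r5, r5, #3 → r5=8+3=11
CMP r5, #20  (cmp 11,20)
BNE body: taken
XOR r3, r3, r7 → r3=4^7=3
ADD r5, r5, #3 → r5=11+3=14
CMP r5, #20  (cmp 14,20)
BNE body: taken
XOR r3, r3, r7 → r3=3^7=4
ADD r5, r5, #3 → r5=14+3=17
CMP r5, #20  (cmp 17,20)
BNE body: taken
XOR r3, r3, r7 → r3=4^7=3
After step 20: r5 = 17.

17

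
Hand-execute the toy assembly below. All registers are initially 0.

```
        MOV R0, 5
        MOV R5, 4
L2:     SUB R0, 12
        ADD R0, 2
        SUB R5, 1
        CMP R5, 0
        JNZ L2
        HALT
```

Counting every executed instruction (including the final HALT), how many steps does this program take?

23

after MOV R0, 5: R0=5
after MOV R5, 4: R5=4
after SUB R0, 12: R0=5-12=-7
after ADD R0, 2: R0=(-7)+2=-5
after SUB R5, 1: R5=4-1=3
CMP R5, 0  (cmp 3,0)
JNZ L2: taken
after SUB R0, 12: R0=(-5)-12=-17
after ADD R0, 2: R0=(-17)+2=-15
after SUB R5, 1: R5=3-1=2
CMP R5, 0  (cmp 2,0)
JNZ L2: taken
after SUB R0, 12: R0=(-15)-12=-27
after ADD R0, 2: R0=(-27)+2=-25
after SUB R5, 1: R5=2-1=1
CMP R5, 0  (cmp 1,0)
JNZ L2: taken
after SUB R0, 12: R0=(-25)-12=-37
after ADD R0, 2: R0=(-37)+2=-35
after SUB R5, 1: R5=1-1=0
CMP R5, 0  (cmp 0,0)
JNZ L2: not taken
halt.
Total executed instructions: 23.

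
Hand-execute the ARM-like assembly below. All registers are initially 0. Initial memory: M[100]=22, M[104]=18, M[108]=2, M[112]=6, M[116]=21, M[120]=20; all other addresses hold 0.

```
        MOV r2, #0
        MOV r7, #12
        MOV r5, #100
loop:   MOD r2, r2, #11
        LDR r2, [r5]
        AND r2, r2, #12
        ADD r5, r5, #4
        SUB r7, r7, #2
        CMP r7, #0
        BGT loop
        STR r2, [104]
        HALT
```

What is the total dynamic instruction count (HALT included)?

47

r2=0
r7=12
r5=100
r2=0%11=0
r2=M[100]=22
r2=22&12=4
r5=100+4=104
r7=12-2=10
CMP r7, #0  (cmp 10,0)
BGT loop: taken
r2=4%11=4
r2=M[104]=18
r2=18&12=0
r5=104+4=108
r7=10-2=8
CMP r7, #0  (cmp 8,0)
BGT loop: taken
r2=0%11=0
r2=M[108]=2
r2=2&12=0
r5=108+4=112
r7=8-2=6
CMP r7, #0  (cmp 6,0)
BGT loop: taken
r2=0%11=0
r2=M[112]=6
r2=6&12=4
r5=112+4=116
r7=6-2=4
CMP r7, #0  (cmp 4,0)
BGT loop: taken
r2=4%11=4
r2=M[116]=21
r2=21&12=4
r5=116+4=120
r7=4-2=2
CMP r7, #0  (cmp 2,0)
BGT loop: taken
r2=4%11=4
r2=M[120]=20
r2=20&12=4
r5=120+4=124
r7=2-2=0
CMP r7, #0  (cmp 0,0)
BGT loop: not taken
STR r2, [104] → M[104]=4
halt.
Total executed instructions: 47.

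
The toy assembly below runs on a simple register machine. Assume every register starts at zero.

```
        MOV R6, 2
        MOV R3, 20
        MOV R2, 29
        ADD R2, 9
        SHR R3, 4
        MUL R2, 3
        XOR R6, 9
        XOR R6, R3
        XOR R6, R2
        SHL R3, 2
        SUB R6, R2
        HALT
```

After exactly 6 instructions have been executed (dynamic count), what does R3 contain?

after MOV R6, 2: R6=2
after MOV R3, 20: R3=20
after MOV R2, 29: R2=29
after ADD R2, 9: R2=29+9=38
after SHR R3, 4: R3=20>>4=1
after MUL R2, 3: R2=38*3=114
After step 6: R3 = 1.

1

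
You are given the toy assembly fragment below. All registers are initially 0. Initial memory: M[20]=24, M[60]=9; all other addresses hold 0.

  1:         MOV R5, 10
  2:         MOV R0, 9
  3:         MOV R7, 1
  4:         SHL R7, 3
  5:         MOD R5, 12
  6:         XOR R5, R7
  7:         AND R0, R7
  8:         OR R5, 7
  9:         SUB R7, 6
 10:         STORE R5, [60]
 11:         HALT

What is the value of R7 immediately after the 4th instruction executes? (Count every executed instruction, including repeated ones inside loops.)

8

MOV R5, 10 → R5=10
MOV R0, 9 → R0=9
MOV R7, 1 → R7=1
SHL R7, 3 → R7=1<<3=8
After step 4: R7 = 8.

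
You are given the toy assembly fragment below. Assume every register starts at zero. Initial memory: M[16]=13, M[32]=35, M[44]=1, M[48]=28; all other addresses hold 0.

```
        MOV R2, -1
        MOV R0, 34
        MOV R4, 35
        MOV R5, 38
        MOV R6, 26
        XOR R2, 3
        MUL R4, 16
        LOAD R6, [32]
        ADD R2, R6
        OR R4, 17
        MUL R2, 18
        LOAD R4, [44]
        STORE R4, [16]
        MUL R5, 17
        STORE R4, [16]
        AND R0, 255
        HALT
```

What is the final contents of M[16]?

R2=-1
R0=34
R4=35
R5=38
R6=26
R2=(-1)^3=-4
R4=35*16=560
R6=M[32]=35
R2=(-4)+35=31
R4=560|17=561
R2=31*18=558
R4=M[44]=1
STORE R4, [16] → M[16]=1
R5=38*17=646
STORE R4, [16] → M[16]=1
R0=34&255=34
halt.

1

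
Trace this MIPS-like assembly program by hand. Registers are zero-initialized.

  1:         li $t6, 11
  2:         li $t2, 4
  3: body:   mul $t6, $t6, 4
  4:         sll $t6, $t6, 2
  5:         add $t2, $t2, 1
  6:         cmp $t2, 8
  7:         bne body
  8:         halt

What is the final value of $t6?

after li $t6, 11: $t6=11
after li $t2, 4: $t2=4
after mul $t6, $t6, 4: $t6=11*4=44
after sll $t6, $t6, 2: $t6=44<<2=176
after add $t2, $t2, 1: $t2=4+1=5
cmp $t2, 8  (cmp 5,8)
bne body: taken
after mul $t6, $t6, 4: $t6=176*4=704
after sll $t6, $t6, 2: $t6=704<<2=2816
after add $t2, $t2, 1: $t2=5+1=6
cmp $t2, 8  (cmp 6,8)
bne body: taken
after mul $t6, $t6, 4: $t6=2816*4=11264
after sll $t6, $t6, 2: $t6=11264<<2=45056
after add $t2, $t2, 1: $t2=6+1=7
cmp $t2, 8  (cmp 7,8)
bne body: taken
after mul $t6, $t6, 4: $t6=45056*4=180224
after sll $t6, $t6, 2: $t6=180224<<2=720896
after add $t2, $t2, 1: $t2=7+1=8
cmp $t2, 8  (cmp 8,8)
bne body: not taken
halt.

720896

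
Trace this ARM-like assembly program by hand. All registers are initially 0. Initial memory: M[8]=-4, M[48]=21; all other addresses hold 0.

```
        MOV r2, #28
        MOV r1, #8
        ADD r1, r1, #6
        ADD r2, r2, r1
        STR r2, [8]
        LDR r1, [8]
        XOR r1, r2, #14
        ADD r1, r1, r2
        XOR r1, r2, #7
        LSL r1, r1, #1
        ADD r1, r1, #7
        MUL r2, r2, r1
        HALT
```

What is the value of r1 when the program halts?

97

MOV r2, #28 → r2=28
MOV r1, #8 → r1=8
ADD r1, r1, #6 → r1=8+6=14
ADD r2, r2, r1 → r2=28+14=42
STR r2, [8] → M[8]=42
LDR r1, [8] → r1=M[8]=42
XOR r1, r2, #14 → r1=42^14=36
ADD r1, r1, r2 → r1=36+42=78
XOR r1, r2, #7 → r1=42^7=45
LSL r1, r1, #1 → r1=45<<1=90
ADD r1, r1, #7 → r1=90+7=97
MUL r2, r2, r1 → r2=42*97=4074
halt.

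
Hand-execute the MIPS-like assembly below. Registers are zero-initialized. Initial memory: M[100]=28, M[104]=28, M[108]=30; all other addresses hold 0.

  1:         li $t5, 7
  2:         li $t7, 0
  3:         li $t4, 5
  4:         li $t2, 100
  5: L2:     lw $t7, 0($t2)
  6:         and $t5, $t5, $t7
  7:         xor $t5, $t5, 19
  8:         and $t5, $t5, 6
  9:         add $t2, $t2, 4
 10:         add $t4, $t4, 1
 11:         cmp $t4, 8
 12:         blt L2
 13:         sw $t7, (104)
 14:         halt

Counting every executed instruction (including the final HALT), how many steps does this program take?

30

li $t5, 7 → $t5=7
li $t7, 0 → $t7=0
li $t4, 5 → $t4=5
li $t2, 100 → $t2=100
lw $t7, 0($t2) → $t7=M[100]=28
and $t5, $t5, $t7 → $t5=7&28=4
xor $t5, $t5, 19 → $t5=4^19=23
and $t5, $t5, 6 → $t5=23&6=6
add $t2, $t2, 4 → $t2=100+4=104
add $t4, $t4, 1 → $t4=5+1=6
cmp $t4, 8  (cmp 6,8)
blt L2: taken
lw $t7, 0($t2) → $t7=M[104]=28
and $t5, $t5, $t7 → $t5=6&28=4
xor $t5, $t5, 19 → $t5=4^19=23
and $t5, $t5, 6 → $t5=23&6=6
add $t2, $t2, 4 → $t2=104+4=108
add $t4, $t4, 1 → $t4=6+1=7
cmp $t4, 8  (cmp 7,8)
blt L2: taken
lw $t7, 0($t2) → $t7=M[108]=30
and $t5, $t5, $t7 → $t5=6&30=6
xor $t5, $t5, 19 → $t5=6^19=21
and $t5, $t5, 6 → $t5=21&6=4
add $t2, $t2, 4 → $t2=108+4=112
add $t4, $t4, 1 → $t4=7+1=8
cmp $t4, 8  (cmp 8,8)
blt L2: not taken
sw $t7, (104) → M[104]=30
halt.
Total executed instructions: 30.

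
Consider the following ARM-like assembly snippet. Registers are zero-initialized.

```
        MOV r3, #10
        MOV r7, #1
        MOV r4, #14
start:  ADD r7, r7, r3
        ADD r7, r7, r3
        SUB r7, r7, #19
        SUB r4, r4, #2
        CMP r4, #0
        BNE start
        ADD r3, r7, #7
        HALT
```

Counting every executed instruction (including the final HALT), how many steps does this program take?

47

MOV r3, #10 → r3=10
MOV r7, #1 → r7=1
MOV r4, #14 → r4=14
ADD r7, r7, r3 → r7=1+10=11
ADD r7, r7, r3 → r7=11+10=21
SUB r7, r7, #19 → r7=21-19=2
SUB r4, r4, #2 → r4=14-2=12
CMP r4, #0  (cmp 12,0)
BNE start: taken
ADD r7, r7, r3 → r7=2+10=12
ADD r7, r7, r3 → r7=12+10=22
SUB r7, r7, #19 → r7=22-19=3
SUB r4, r4, #2 → r4=12-2=10
CMP r4, #0  (cmp 10,0)
BNE start: taken
ADD r7, r7, r3 → r7=3+10=13
ADD r7, r7, r3 → r7=13+10=23
SUB r7, r7, #19 → r7=23-19=4
SUB r4, r4, #2 → r4=10-2=8
CMP r4, #0  (cmp 8,0)
BNE start: taken
ADD r7, r7, r3 → r7=4+10=14
ADD r7, r7, r3 → r7=14+10=24
SUB r7, r7, #19 → r7=24-19=5
SUB r4, r4, #2 → r4=8-2=6
CMP r4, #0  (cmp 6,0)
BNE start: taken
ADD r7, r7, r3 → r7=5+10=15
ADD r7, r7, r3 → r7=15+10=25
SUB r7, r7, #19 → r7=25-19=6
SUB r4, r4, #2 → r4=6-2=4
CMP r4, #0  (cmp 4,0)
BNE start: taken
ADD r7, r7, r3 → r7=6+10=16
ADD r7, r7, r3 → r7=16+10=26
SUB r7, r7, #19 → r7=26-19=7
SUB r4, r4, #2 → r4=4-2=2
CMP r4, #0  (cmp 2,0)
BNE start: taken
ADD r7, r7, r3 → r7=7+10=17
ADD r7, r7, r3 → r7=17+10=27
SUB r7, r7, #19 → r7=27-19=8
SUB r4, r4, #2 → r4=2-2=0
CMP r4, #0  (cmp 0,0)
BNE start: not taken
ADD r3, r7, #7 → r3=8+7=15
halt.
Total executed instructions: 47.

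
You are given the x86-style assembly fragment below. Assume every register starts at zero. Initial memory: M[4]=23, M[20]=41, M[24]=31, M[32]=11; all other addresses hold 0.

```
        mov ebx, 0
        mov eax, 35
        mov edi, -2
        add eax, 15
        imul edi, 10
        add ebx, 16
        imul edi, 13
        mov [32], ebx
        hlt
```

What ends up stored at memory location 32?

ebx=0
eax=35
edi=-2
eax=35+15=50
edi=(-2)*10=-20
ebx=0+16=16
edi=(-20)*13=-260
mov [32], ebx → M[32]=16
halt.

16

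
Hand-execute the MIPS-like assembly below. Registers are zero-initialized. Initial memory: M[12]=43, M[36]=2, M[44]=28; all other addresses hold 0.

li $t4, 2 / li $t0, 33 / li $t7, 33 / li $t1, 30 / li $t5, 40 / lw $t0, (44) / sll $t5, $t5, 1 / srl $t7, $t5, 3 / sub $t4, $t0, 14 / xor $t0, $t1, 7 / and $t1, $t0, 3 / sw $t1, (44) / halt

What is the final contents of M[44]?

after li $t4, 2: $t4=2
after li $t0, 33: $t0=33
after li $t7, 33: $t7=33
after li $t1, 30: $t1=30
after li $t5, 40: $t5=40
after lw $t0, (44): $t0=M[44]=28
after sll $t5, $t5, 1: $t5=40<<1=80
after srl $t7, $t5, 3: $t7=80>>3=10
after sub $t4, $t0, 14: $t4=28-14=14
after xor $t0, $t1, 7: $t0=30^7=25
after and $t1, $t0, 3: $t1=25&3=1
sw $t1, (44) → M[44]=1
halt.

1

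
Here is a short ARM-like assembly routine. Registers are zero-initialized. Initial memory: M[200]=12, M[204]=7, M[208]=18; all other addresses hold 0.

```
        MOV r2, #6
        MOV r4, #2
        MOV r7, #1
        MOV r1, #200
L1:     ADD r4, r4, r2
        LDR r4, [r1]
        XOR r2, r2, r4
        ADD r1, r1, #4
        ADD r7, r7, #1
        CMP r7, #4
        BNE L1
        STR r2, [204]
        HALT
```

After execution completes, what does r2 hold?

after MOV r2, #6: r2=6
after MOV r4, #2: r4=2
after MOV r7, #1: r7=1
after MOV r1, #200: r1=200
after ADD r4, r4, r2: r4=2+6=8
after LDR r4, [r1]: r4=M[200]=12
after XOR r2, r2, r4: r2=6^12=10
after ADD r1, r1, #4: r1=200+4=204
after ADD r7, r7, #1: r7=1+1=2
CMP r7, #4  (cmp 2,4)
BNE L1: taken
after ADD r4, r4, r2: r4=12+10=22
after LDR r4, [r1]: r4=M[204]=7
after XOR r2, r2, r4: r2=10^7=13
after ADD r1, r1, #4: r1=204+4=208
after ADD r7, r7, #1: r7=2+1=3
CMP r7, #4  (cmp 3,4)
BNE L1: taken
after ADD r4, r4, r2: r4=7+13=20
after LDR r4, [r1]: r4=M[208]=18
after XOR r2, r2, r4: r2=13^18=31
after ADD r1, r1, #4: r1=208+4=212
after ADD r7, r7, #1: r7=3+1=4
CMP r7, #4  (cmp 4,4)
BNE L1: not taken
STR r2, [204] → M[204]=31
halt.

31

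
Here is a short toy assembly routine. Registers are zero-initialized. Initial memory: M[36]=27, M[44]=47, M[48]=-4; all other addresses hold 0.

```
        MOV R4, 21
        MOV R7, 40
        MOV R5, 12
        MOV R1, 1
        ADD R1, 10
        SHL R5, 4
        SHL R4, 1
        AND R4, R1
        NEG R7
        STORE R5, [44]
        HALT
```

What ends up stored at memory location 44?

192

after MOV R4, 21: R4=21
after MOV R7, 40: R7=40
after MOV R5, 12: R5=12
after MOV R1, 1: R1=1
after ADD R1, 10: R1=1+10=11
after SHL R5, 4: R5=12<<4=192
after SHL R4, 1: R4=21<<1=42
after AND R4, R1: R4=42&11=10
after NEG R7: R7=-(40)=-40
STORE R5, [44] → M[44]=192
halt.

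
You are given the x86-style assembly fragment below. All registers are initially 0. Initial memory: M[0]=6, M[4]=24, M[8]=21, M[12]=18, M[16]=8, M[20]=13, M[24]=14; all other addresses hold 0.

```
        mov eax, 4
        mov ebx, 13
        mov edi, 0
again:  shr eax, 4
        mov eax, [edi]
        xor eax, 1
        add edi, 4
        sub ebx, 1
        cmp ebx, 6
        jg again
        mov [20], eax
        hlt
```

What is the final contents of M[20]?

15

eax=4
ebx=13
edi=0
eax=4>>4=0
eax=M[0]=6
eax=6^1=7
edi=0+4=4
ebx=13-1=12
cmp ebx, 6  (cmp 12,6)
jg again: taken
eax=7>>4=0
eax=M[4]=24
eax=24^1=25
edi=4+4=8
ebx=12-1=11
cmp ebx, 6  (cmp 11,6)
jg again: taken
eax=25>>4=1
eax=M[8]=21
eax=21^1=20
edi=8+4=12
ebx=11-1=10
cmp ebx, 6  (cmp 10,6)
jg again: taken
eax=20>>4=1
eax=M[12]=18
eax=18^1=19
edi=12+4=16
ebx=10-1=9
cmp ebx, 6  (cmp 9,6)
jg again: taken
eax=19>>4=1
eax=M[16]=8
eax=8^1=9
edi=16+4=20
ebx=9-1=8
cmp ebx, 6  (cmp 8,6)
jg again: taken
eax=9>>4=0
eax=M[20]=13
eax=13^1=12
edi=20+4=24
ebx=8-1=7
cmp ebx, 6  (cmp 7,6)
jg again: taken
eax=12>>4=0
eax=M[24]=14
eax=14^1=15
edi=24+4=28
ebx=7-1=6
cmp ebx, 6  (cmp 6,6)
jg again: not taken
mov [20], eax → M[20]=15
halt.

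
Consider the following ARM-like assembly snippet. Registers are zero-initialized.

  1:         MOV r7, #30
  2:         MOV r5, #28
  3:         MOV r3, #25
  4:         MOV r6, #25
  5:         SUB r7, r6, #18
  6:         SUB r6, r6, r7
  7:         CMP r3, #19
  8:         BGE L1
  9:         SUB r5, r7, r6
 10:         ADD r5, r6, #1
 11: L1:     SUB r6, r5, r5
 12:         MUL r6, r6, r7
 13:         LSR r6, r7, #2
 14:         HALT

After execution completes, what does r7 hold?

7

after MOV r7, #30: r7=30
after MOV r5, #28: r5=28
after MOV r3, #25: r3=25
after MOV r6, #25: r6=25
after SUB r7, r6, #18: r7=25-18=7
after SUB r6, r6, r7: r6=25-7=18
CMP r3, #19  (cmp 25,19)
BGE L1: taken
after SUB r6, r5, r5: r6=28-28=0
after MUL r6, r6, r7: r6=0*7=0
after LSR r6, r7, #2: r6=7>>2=1
halt.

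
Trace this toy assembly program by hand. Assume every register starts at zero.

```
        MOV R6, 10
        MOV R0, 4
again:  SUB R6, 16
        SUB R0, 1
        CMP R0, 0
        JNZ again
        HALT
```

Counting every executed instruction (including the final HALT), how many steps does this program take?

after MOV R6, 10: R6=10
after MOV R0, 4: R0=4
after SUB R6, 16: R6=10-16=-6
after SUB R0, 1: R0=4-1=3
CMP R0, 0  (cmp 3,0)
JNZ again: taken
after SUB R6, 16: R6=(-6)-16=-22
after SUB R0, 1: R0=3-1=2
CMP R0, 0  (cmp 2,0)
JNZ again: taken
after SUB R6, 16: R6=(-22)-16=-38
after SUB R0, 1: R0=2-1=1
CMP R0, 0  (cmp 1,0)
JNZ again: taken
after SUB R6, 16: R6=(-38)-16=-54
after SUB R0, 1: R0=1-1=0
CMP R0, 0  (cmp 0,0)
JNZ again: not taken
halt.
Total executed instructions: 19.

19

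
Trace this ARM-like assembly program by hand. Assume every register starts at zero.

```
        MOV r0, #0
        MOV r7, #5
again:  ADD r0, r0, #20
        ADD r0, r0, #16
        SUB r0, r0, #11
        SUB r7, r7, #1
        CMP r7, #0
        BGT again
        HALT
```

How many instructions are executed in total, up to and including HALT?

after MOV r0, #0: r0=0
after MOV r7, #5: r7=5
after ADD r0, r0, #20: r0=0+20=20
after ADD r0, r0, #16: r0=20+16=36
after SUB r0, r0, #11: r0=36-11=25
after SUB r7, r7, #1: r7=5-1=4
CMP r7, #0  (cmp 4,0)
BGT again: taken
after ADD r0, r0, #20: r0=25+20=45
after ADD r0, r0, #16: r0=45+16=61
after SUB r0, r0, #11: r0=61-11=50
after SUB r7, r7, #1: r7=4-1=3
CMP r7, #0  (cmp 3,0)
BGT again: taken
after ADD r0, r0, #20: r0=50+20=70
after ADD r0, r0, #16: r0=70+16=86
after SUB r0, r0, #11: r0=86-11=75
after SUB r7, r7, #1: r7=3-1=2
CMP r7, #0  (cmp 2,0)
BGT again: taken
after ADD r0, r0, #20: r0=75+20=95
after ADD r0, r0, #16: r0=95+16=111
after SUB r0, r0, #11: r0=111-11=100
after SUB r7, r7, #1: r7=2-1=1
CMP r7, #0  (cmp 1,0)
BGT again: taken
after ADD r0, r0, #20: r0=100+20=120
after ADD r0, r0, #16: r0=120+16=136
after SUB r0, r0, #11: r0=136-11=125
after SUB r7, r7, #1: r7=1-1=0
CMP r7, #0  (cmp 0,0)
BGT again: not taken
halt.
Total executed instructions: 33.

33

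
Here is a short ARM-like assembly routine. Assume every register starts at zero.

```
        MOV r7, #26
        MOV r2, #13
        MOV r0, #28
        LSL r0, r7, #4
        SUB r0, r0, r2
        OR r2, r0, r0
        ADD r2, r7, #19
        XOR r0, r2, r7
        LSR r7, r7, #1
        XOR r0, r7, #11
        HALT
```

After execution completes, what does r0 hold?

6

r7=26
r2=13
r0=28
r0=26<<4=416
r0=416-13=403
r2=403|403=403
r2=26+19=45
r0=45^26=55
r7=26>>1=13
r0=13^11=6
halt.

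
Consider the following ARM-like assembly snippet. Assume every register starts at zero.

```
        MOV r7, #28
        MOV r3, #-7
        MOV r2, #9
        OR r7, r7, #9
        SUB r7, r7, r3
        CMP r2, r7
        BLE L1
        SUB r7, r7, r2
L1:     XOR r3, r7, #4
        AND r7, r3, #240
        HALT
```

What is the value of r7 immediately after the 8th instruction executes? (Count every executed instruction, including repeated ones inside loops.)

36

r7=28
r3=-7
r2=9
r7=28|9=29
r7=29-(-7)=36
CMP r2, r7  (cmp 9,36)
BLE L1: taken
r3=36^4=32
After step 8: r7 = 36.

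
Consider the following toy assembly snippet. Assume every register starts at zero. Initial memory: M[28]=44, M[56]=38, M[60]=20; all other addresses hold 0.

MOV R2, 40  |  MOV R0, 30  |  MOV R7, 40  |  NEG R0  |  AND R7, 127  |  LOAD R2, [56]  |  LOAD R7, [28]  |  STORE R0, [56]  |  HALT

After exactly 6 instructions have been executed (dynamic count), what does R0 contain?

MOV R2, 40 → R2=40
MOV R0, 30 → R0=30
MOV R7, 40 → R7=40
NEG R0 → R0=-(30)=-30
AND R7, 127 → R7=40&127=40
LOAD R2, [56] → R2=M[56]=38
After step 6: R0 = -30.

-30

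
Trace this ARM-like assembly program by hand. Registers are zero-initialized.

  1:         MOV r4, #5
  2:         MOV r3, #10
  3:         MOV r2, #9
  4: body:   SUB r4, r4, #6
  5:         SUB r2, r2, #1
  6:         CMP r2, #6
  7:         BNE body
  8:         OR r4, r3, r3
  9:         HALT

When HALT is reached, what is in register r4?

r4=5
r3=10
r2=9
r4=5-6=-1
r2=9-1=8
CMP r2, #6  (cmp 8,6)
BNE body: taken
r4=(-1)-6=-7
r2=8-1=7
CMP r2, #6  (cmp 7,6)
BNE body: taken
r4=(-7)-6=-13
r2=7-1=6
CMP r2, #6  (cmp 6,6)
BNE body: not taken
r4=10|10=10
halt.

10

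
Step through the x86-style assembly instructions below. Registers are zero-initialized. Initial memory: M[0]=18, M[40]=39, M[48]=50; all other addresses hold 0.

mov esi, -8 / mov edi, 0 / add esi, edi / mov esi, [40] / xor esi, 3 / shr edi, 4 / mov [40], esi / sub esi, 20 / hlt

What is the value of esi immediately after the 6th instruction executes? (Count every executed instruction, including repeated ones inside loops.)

36

esi=-8
edi=0
esi=(-8)+0=-8
esi=M[40]=39
esi=39^3=36
edi=0>>4=0
After step 6: esi = 36.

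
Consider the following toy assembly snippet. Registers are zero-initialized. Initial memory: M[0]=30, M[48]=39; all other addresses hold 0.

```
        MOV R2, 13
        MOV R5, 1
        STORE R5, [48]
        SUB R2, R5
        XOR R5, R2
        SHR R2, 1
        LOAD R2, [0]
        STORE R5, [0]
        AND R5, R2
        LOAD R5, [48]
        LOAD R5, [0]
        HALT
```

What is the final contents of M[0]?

MOV R2, 13 → R2=13
MOV R5, 1 → R5=1
STORE R5, [48] → M[48]=1
SUB R2, R5 → R2=13-1=12
XOR R5, R2 → R5=1^12=13
SHR R2, 1 → R2=12>>1=6
LOAD R2, [0] → R2=M[0]=30
STORE R5, [0] → M[0]=13
AND R5, R2 → R5=13&30=12
LOAD R5, [48] → R5=M[48]=1
LOAD R5, [0] → R5=M[0]=13
halt.

13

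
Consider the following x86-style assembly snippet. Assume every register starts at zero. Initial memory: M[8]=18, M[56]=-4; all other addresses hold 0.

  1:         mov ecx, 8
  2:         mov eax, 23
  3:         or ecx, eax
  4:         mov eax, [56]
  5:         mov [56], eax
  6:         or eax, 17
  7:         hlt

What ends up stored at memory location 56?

-4

after mov ecx, 8: ecx=8
after mov eax, 23: eax=23
after or ecx, eax: ecx=8|23=31
after mov eax, [56]: eax=M[56]=-4
mov [56], eax → M[56]=-4
after or eax, 17: eax=(-4)|17=-3
halt.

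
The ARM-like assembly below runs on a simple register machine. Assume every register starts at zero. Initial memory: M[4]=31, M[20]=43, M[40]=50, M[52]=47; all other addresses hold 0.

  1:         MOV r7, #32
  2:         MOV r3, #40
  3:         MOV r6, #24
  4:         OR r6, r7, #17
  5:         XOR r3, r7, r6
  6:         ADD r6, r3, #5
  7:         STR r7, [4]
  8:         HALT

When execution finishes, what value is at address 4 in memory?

32

after MOV r7, #32: r7=32
after MOV r3, #40: r3=40
after MOV r6, #24: r6=24
after OR r6, r7, #17: r6=32|17=49
after XOR r3, r7, r6: r3=32^49=17
after ADD r6, r3, #5: r6=17+5=22
STR r7, [4] → M[4]=32
halt.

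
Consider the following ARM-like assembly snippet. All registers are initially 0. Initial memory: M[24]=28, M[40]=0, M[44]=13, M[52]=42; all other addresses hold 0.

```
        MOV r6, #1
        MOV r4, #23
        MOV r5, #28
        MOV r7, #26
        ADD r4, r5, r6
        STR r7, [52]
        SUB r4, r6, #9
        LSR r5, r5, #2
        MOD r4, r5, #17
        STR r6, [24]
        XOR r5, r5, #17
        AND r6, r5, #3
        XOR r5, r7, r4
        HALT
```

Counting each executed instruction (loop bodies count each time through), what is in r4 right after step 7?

after MOV r6, #1: r6=1
after MOV r4, #23: r4=23
after MOV r5, #28: r5=28
after MOV r7, #26: r7=26
after ADD r4, r5, r6: r4=28+1=29
STR r7, [52] → M[52]=26
after SUB r4, r6, #9: r4=1-9=-8
After step 7: r4 = -8.

-8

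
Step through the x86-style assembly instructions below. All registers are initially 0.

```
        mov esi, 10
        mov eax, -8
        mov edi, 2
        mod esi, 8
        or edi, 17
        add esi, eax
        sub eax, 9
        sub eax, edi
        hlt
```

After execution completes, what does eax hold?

-36

mov esi, 10 → esi=10
mov eax, -8 → eax=-8
mov edi, 2 → edi=2
mod esi, 8 → esi=10%8=2
or edi, 17 → edi=2|17=19
add esi, eax → esi=2+(-8)=-6
sub eax, 9 → eax=(-8)-9=-17
sub eax, edi → eax=(-17)-19=-36
halt.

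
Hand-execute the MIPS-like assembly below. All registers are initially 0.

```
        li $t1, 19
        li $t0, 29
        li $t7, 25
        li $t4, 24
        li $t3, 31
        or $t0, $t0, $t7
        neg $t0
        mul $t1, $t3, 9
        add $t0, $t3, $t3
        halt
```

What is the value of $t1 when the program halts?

$t1=19
$t0=29
$t7=25
$t4=24
$t3=31
$t0=29|25=29
$t0=-(29)=-29
$t1=31*9=279
$t0=31+31=62
halt.

279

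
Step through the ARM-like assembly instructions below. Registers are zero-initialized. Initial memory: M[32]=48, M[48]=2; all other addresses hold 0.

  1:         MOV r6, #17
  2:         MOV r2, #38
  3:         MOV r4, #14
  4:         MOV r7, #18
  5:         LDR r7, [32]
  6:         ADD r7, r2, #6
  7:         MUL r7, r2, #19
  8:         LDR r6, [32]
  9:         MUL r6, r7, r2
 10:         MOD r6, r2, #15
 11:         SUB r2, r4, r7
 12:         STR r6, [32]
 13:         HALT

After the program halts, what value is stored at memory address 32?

8

after MOV r6, #17: r6=17
after MOV r2, #38: r2=38
after MOV r4, #14: r4=14
after MOV r7, #18: r7=18
after LDR r7, [32]: r7=M[32]=48
after ADD r7, r2, #6: r7=38+6=44
after MUL r7, r2, #19: r7=38*19=722
after LDR r6, [32]: r6=M[32]=48
after MUL r6, r7, r2: r6=722*38=27436
after MOD r6, r2, #15: r6=38%15=8
after SUB r2, r4, r7: r2=14-722=-708
STR r6, [32] → M[32]=8
halt.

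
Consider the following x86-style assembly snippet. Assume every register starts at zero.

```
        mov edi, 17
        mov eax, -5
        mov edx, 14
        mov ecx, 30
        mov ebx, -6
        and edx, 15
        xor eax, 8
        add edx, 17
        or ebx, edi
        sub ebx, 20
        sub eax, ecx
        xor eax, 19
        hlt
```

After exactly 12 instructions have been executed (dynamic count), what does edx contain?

31

edi=17
eax=-5
edx=14
ecx=30
ebx=-6
edx=14&15=14
eax=(-5)^8=-13
edx=14+17=31
ebx=(-6)|17=-5
ebx=(-5)-20=-25
eax=(-13)-30=-43
eax=(-43)^19=-58
After step 12: edx = 31.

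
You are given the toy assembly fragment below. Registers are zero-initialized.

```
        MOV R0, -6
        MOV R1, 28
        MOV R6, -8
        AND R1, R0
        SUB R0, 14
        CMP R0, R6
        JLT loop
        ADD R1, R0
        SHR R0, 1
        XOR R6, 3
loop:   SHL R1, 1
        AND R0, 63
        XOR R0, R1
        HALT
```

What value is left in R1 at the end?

R0=-6
R1=28
R6=-8
R1=28&(-6)=24
R0=(-6)-14=-20
CMP R0, R6  (cmp -20,-8)
JLT loop: taken
R1=24<<1=48
R0=(-20)&63=44
R0=44^48=28
halt.

48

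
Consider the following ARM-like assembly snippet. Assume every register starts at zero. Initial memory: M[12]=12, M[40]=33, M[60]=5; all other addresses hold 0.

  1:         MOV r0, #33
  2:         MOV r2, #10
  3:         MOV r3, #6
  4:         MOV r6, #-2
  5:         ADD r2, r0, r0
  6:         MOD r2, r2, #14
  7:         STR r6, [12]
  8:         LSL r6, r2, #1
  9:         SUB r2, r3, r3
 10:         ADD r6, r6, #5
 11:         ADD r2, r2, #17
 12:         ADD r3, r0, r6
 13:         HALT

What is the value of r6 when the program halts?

r0=33
r2=10
r3=6
r6=-2
r2=33+33=66
r2=66%14=10
STR r6, [12] → M[12]=-2
r6=10<<1=20
r2=6-6=0
r6=20+5=25
r2=0+17=17
r3=33+25=58
halt.

25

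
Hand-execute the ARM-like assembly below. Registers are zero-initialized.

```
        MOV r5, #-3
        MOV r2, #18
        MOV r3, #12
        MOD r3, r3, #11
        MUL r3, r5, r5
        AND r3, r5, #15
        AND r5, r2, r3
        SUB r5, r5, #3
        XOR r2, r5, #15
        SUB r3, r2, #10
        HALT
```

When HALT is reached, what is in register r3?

-24

after MOV r5, #-3: r5=-3
after MOV r2, #18: r2=18
after MOV r3, #12: r3=12
after MOD r3, r3, #11: r3=12%11=1
after MUL r3, r5, r5: r3=(-3)*(-3)=9
after AND r3, r5, #15: r3=(-3)&15=13
after AND r5, r2, r3: r5=18&13=0
after SUB r5, r5, #3: r5=0-3=-3
after XOR r2, r5, #15: r2=(-3)^15=-14
after SUB r3, r2, #10: r3=(-14)-10=-24
halt.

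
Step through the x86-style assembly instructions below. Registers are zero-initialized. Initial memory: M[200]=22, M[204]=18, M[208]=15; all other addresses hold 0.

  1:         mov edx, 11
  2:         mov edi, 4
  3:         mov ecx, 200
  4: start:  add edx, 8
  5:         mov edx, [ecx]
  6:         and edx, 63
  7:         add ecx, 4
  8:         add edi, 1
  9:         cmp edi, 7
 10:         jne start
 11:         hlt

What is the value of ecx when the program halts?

212

edx=11
edi=4
ecx=200
edx=11+8=19
edx=M[200]=22
edx=22&63=22
ecx=200+4=204
edi=4+1=5
cmp edi, 7  (cmp 5,7)
jne start: taken
edx=22+8=30
edx=M[204]=18
edx=18&63=18
ecx=204+4=208
edi=5+1=6
cmp edi, 7  (cmp 6,7)
jne start: taken
edx=18+8=26
edx=M[208]=15
edx=15&63=15
ecx=208+4=212
edi=6+1=7
cmp edi, 7  (cmp 7,7)
jne start: not taken
halt.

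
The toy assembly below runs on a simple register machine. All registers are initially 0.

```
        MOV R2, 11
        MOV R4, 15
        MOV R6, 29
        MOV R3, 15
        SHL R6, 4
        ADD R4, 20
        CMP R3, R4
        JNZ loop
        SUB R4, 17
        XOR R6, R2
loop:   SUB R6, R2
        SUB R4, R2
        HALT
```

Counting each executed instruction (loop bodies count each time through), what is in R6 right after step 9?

R2=11
R4=15
R6=29
R3=15
R6=29<<4=464
R4=15+20=35
CMP R3, R4  (cmp 15,35)
JNZ loop: taken
R6=464-11=453
After step 9: R6 = 453.

453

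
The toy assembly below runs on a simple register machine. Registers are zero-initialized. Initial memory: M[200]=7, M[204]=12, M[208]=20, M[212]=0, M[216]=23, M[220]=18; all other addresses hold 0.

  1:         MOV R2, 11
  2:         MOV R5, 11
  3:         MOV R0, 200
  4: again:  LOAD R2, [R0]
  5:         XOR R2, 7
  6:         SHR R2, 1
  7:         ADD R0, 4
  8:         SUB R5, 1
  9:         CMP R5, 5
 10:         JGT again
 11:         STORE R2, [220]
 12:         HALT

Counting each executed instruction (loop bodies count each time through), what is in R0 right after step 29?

216

MOV R2, 11 → R2=11
MOV R5, 11 → R5=11
MOV R0, 200 → R0=200
LOAD R2, [R0] → R2=M[200]=7
XOR R2, 7 → R2=7^7=0
SHR R2, 1 → R2=0>>1=0
ADD R0, 4 → R0=200+4=204
SUB R5, 1 → R5=11-1=10
CMP R5, 5  (cmp 10,5)
JGT again: taken
LOAD R2, [R0] → R2=M[204]=12
XOR R2, 7 → R2=12^7=11
SHR R2, 1 → R2=11>>1=5
ADD R0, 4 → R0=204+4=208
SUB R5, 1 → R5=10-1=9
CMP R5, 5  (cmp 9,5)
JGT again: taken
LOAD R2, [R0] → R2=M[208]=20
XOR R2, 7 → R2=20^7=19
SHR R2, 1 → R2=19>>1=9
ADD R0, 4 → R0=208+4=212
SUB R5, 1 → R5=9-1=8
CMP R5, 5  (cmp 8,5)
JGT again: taken
LOAD R2, [R0] → R2=M[212]=0
XOR R2, 7 → R2=0^7=7
SHR R2, 1 → R2=7>>1=3
ADD R0, 4 → R0=212+4=216
SUB R5, 1 → R5=8-1=7
After step 29: R0 = 216.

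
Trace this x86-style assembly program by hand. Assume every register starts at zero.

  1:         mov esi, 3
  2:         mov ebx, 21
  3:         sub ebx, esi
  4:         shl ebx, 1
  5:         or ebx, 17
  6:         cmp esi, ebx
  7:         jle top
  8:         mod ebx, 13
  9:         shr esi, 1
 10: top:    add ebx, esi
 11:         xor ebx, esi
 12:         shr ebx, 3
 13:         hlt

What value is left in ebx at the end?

esi=3
ebx=21
ebx=21-3=18
ebx=18<<1=36
ebx=36|17=53
cmp esi, ebx  (cmp 3,53)
jle top: taken
ebx=53+3=56
ebx=56^3=59
ebx=59>>3=7
halt.

7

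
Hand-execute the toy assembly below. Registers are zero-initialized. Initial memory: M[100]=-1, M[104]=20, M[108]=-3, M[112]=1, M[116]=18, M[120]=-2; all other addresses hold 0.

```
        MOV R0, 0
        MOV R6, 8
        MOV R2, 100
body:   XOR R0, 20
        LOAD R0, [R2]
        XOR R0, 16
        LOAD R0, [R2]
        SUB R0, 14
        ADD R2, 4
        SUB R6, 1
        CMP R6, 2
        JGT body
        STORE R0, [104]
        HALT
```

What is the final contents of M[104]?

-16

after MOV R0, 0: R0=0
after MOV R6, 8: R6=8
after MOV R2, 100: R2=100
after XOR R0, 20: R0=0^20=20
after LOAD R0, [R2]: R0=M[100]=-1
after XOR R0, 16: R0=(-1)^16=-17
after LOAD R0, [R2]: R0=M[100]=-1
after SUB R0, 14: R0=(-1)-14=-15
after ADD R2, 4: R2=100+4=104
after SUB R6, 1: R6=8-1=7
CMP R6, 2  (cmp 7,2)
JGT body: taken
after XOR R0, 20: R0=(-15)^20=-27
after LOAD R0, [R2]: R0=M[104]=20
after XOR R0, 16: R0=20^16=4
after LOAD R0, [R2]: R0=M[104]=20
after SUB R0, 14: R0=20-14=6
after ADD R2, 4: R2=104+4=108
after SUB R6, 1: R6=7-1=6
CMP R6, 2  (cmp 6,2)
JGT body: taken
after XOR R0, 20: R0=6^20=18
after LOAD R0, [R2]: R0=M[108]=-3
after XOR R0, 16: R0=(-3)^16=-19
after LOAD R0, [R2]: R0=M[108]=-3
after SUB R0, 14: R0=(-3)-14=-17
after ADD R2, 4: R2=108+4=112
after SUB R6, 1: R6=6-1=5
CMP R6, 2  (cmp 5,2)
JGT body: taken
after XOR R0, 20: R0=(-17)^20=-5
after LOAD R0, [R2]: R0=M[112]=1
after XOR R0, 16: R0=1^16=17
after LOAD R0, [R2]: R0=M[112]=1
after SUB R0, 14: R0=1-14=-13
after ADD R2, 4: R2=112+4=116
after SUB R6, 1: R6=5-1=4
CMP R6, 2  (cmp 4,2)
JGT body: taken
after XOR R0, 20: R0=(-13)^20=-25
after LOAD R0, [R2]: R0=M[116]=18
after XOR R0, 16: R0=18^16=2
after LOAD R0, [R2]: R0=M[116]=18
after SUB R0, 14: R0=18-14=4
after ADD R2, 4: R2=116+4=120
after SUB R6, 1: R6=4-1=3
CMP R6, 2  (cmp 3,2)
JGT body: taken
after XOR R0, 20: R0=4^20=16
after LOAD R0, [R2]: R0=M[120]=-2
after XOR R0, 16: R0=(-2)^16=-18
after LOAD R0, [R2]: R0=M[120]=-2
after SUB R0, 14: R0=(-2)-14=-16
after ADD R2, 4: R2=120+4=124
after SUB R6, 1: R6=3-1=2
CMP R6, 2  (cmp 2,2)
JGT body: not taken
STORE R0, [104] → M[104]=-16
halt.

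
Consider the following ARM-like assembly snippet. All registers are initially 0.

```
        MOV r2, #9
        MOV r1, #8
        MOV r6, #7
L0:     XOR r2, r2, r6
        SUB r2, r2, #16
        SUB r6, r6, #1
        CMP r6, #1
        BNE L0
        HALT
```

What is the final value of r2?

MOV r2, #9 → r2=9
MOV r1, #8 → r1=8
MOV r6, #7 → r6=7
XOR r2, r2, r6 → r2=9^7=14
SUB r2, r2, #16 → r2=14-16=-2
SUB r6, r6, #1 → r6=7-1=6
CMP r6, #1  (cmp 6,1)
BNE L0: taken
XOR r2, r2, r6 → r2=(-2)^6=-8
SUB r2, r2, #16 → r2=(-8)-16=-24
SUB r6, r6, #1 → r6=6-1=5
CMP r6, #1  (cmp 5,1)
BNE L0: taken
XOR r2, r2, r6 → r2=(-24)^5=-19
SUB r2, r2, #16 → r2=(-19)-16=-35
SUB r6, r6, #1 → r6=5-1=4
CMP r6, #1  (cmp 4,1)
BNE L0: taken
XOR r2, r2, r6 → r2=(-35)^4=-39
SUB r2, r2, #16 → r2=(-39)-16=-55
SUB r6, r6, #1 → r6=4-1=3
CMP r6, #1  (cmp 3,1)
BNE L0: taken
XOR r2, r2, r6 → r2=(-55)^3=-54
SUB r2, r2, #16 → r2=(-54)-16=-70
SUB r6, r6, #1 → r6=3-1=2
CMP r6, #1  (cmp 2,1)
BNE L0: taken
XOR r2, r2, r6 → r2=(-70)^2=-72
SUB r2, r2, #16 → r2=(-72)-16=-88
SUB r6, r6, #1 → r6=2-1=1
CMP r6, #1  (cmp 1,1)
BNE L0: not taken
halt.

-88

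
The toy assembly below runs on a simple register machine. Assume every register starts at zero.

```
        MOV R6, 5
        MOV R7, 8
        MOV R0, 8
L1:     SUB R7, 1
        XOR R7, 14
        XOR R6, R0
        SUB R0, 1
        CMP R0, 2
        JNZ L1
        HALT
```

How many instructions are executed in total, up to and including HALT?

after MOV R6, 5: R6=5
after MOV R7, 8: R7=8
after MOV R0, 8: R0=8
after SUB R7, 1: R7=8-1=7
after XOR R7, 14: R7=7^14=9
after XOR R6, R0: R6=5^8=13
after SUB R0, 1: R0=8-1=7
CMP R0, 2  (cmp 7,2)
JNZ L1: taken
after SUB R7, 1: R7=9-1=8
after XOR R7, 14: R7=8^14=6
after XOR R6, R0: R6=13^7=10
after SUB R0, 1: R0=7-1=6
CMP R0, 2  (cmp 6,2)
JNZ L1: taken
after SUB R7, 1: R7=6-1=5
after XOR R7, 14: R7=5^14=11
after XOR R6, R0: R6=10^6=12
after SUB R0, 1: R0=6-1=5
CMP R0, 2  (cmp 5,2)
JNZ L1: taken
after SUB R7, 1: R7=11-1=10
after XOR R7, 14: R7=10^14=4
after XOR R6, R0: R6=12^5=9
after SUB R0, 1: R0=5-1=4
CMP R0, 2  (cmp 4,2)
JNZ L1: taken
after SUB R7, 1: R7=4-1=3
after XOR R7, 14: R7=3^14=13
after XOR R6, R0: R6=9^4=13
after SUB R0, 1: R0=4-1=3
CMP R0, 2  (cmp 3,2)
JNZ L1: taken
after SUB R7, 1: R7=13-1=12
after XOR R7, 14: R7=12^14=2
after XOR R6, R0: R6=13^3=14
after SUB R0, 1: R0=3-1=2
CMP R0, 2  (cmp 2,2)
JNZ L1: not taken
halt.
Total executed instructions: 40.

40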